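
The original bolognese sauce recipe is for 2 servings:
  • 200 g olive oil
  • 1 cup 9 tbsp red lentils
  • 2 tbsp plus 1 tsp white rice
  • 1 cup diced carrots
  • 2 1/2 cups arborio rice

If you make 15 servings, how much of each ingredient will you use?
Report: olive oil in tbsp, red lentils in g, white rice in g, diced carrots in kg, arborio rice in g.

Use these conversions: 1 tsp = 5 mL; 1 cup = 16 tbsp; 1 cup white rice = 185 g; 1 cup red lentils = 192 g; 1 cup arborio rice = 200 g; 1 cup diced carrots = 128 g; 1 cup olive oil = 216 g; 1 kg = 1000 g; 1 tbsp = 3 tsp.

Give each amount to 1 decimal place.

Scaling factor: 15/2 = 7.5.
olive oil: 200 g × 15/2 ÷ 216 g/cup × 16 tbsp/cup ≈ 111.1 tbsp
red lentils: (1 cup + 9 tbsp = 1.5625 cup) × 15/2 × 192 g/cup = 2250.0 g
white rice: (2 tbsp + 1 tsp = 7/3 tbsp) × 15/2 ÷ 16 tbsp/cup × 185 g/cup ≈ 202.3 g
diced carrots: 1 cup × 15/2 × 128 g/cup ÷ 1000 g/kg ≈ 1.0 kg
arborio rice: 2.5 cup × 15/2 × 200 g/cup = 3750.0 g

olive oil: 111.1 tbsp; red lentils: 2250.0 g; white rice: 202.3 g; diced carrots: 1.0 kg; arborio rice: 3750.0 g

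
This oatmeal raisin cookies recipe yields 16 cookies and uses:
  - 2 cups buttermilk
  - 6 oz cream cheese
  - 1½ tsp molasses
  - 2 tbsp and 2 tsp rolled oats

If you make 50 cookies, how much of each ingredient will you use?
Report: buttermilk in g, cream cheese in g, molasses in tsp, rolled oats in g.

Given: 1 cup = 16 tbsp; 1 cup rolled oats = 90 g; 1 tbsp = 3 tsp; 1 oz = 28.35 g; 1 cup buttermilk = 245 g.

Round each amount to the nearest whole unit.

buttermilk: 1531 g; cream cheese: 532 g; molasses: 5 tsp; rolled oats: 47 g

Scaling factor: 50/16 = 25/8 = 3.125.
buttermilk: 2 cup × 25/8 × 245 g/cup ≈ 1531 g
cream cheese: 6 oz × 25/8 × 28.35 g/oz ≈ 532 g
molasses: 1.5 tsp × 25/8 ≈ 5 tsp
rolled oats: (2 tbsp + 2 tsp = 8/3 tbsp) × 25/8 ÷ 16 tbsp/cup × 90 g/cup ≈ 47 g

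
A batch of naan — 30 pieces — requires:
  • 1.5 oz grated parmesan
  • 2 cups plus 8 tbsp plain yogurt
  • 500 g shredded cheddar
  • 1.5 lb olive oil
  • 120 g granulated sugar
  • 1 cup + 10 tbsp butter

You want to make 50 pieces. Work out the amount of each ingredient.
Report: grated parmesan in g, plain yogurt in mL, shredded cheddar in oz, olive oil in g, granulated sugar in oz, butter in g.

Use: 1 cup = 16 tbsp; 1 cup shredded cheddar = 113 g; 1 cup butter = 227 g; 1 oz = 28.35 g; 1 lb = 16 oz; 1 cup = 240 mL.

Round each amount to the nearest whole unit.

grated parmesan: 71 g; plain yogurt: 1000 mL; shredded cheddar: 29 oz; olive oil: 1134 g; granulated sugar: 7 oz; butter: 615 g

Scaling factor: 50/30 = 5/3.
grated parmesan: 1.5 oz × 5/3 × 28.35 g/oz ≈ 71 g
plain yogurt: (2 cup + 8 tbsp = 2.5 cup) × 5/3 × 240 mL/cup = 1000 mL
shredded cheddar: 500 g × 5/3 ÷ 28.35 g/oz ≈ 29 oz
olive oil: 1.5 lb × 5/3 × 16 oz/lb × 28.35 g/oz = 1134 g
granulated sugar: 120 g × 5/3 ÷ 28.35 g/oz ≈ 7 oz
butter: (1 cup + 10 tbsp = 1.625 cup) × 5/3 × 227 g/cup ≈ 615 g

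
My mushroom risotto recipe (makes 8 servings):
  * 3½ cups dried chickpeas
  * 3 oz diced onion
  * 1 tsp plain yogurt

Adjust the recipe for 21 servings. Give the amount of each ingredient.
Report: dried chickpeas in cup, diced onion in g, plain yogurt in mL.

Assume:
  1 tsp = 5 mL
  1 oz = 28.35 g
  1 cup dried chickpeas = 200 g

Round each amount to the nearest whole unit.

Scaling factor: 21/8 = 2.625.
dried chickpeas: 3.5 cup × 21/8 ≈ 9 cup
diced onion: 3 oz × 21/8 × 28.35 g/oz ≈ 223 g
plain yogurt: 1 tsp × 21/8 × 5 mL/tsp ≈ 13 mL

dried chickpeas: 9 cup; diced onion: 223 g; plain yogurt: 13 mL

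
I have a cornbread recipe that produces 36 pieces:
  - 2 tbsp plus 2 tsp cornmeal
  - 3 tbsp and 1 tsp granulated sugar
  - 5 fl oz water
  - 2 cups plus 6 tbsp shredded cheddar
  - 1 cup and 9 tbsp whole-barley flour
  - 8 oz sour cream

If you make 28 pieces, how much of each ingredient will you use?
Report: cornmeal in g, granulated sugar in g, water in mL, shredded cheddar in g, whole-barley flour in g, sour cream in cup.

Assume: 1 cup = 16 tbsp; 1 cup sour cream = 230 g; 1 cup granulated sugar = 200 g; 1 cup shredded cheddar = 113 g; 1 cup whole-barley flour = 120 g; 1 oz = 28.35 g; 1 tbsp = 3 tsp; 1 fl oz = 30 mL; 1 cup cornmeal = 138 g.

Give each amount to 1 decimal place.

cornmeal: 17.9 g; granulated sugar: 32.4 g; water: 116.7 mL; shredded cheddar: 208.7 g; whole-barley flour: 145.8 g; sour cream: 0.8 cup

Scaling factor: 28/36 = 7/9.
cornmeal: (2 tbsp + 2 tsp = 8/3 tbsp) × 7/9 ÷ 16 tbsp/cup × 138 g/cup ≈ 17.9 g
granulated sugar: (3 tbsp + 1 tsp = 10/3 tbsp) × 7/9 ÷ 16 tbsp/cup × 200 g/cup ≈ 32.4 g
water: 5 fl oz × 7/9 × 30 mL/fl oz ≈ 116.7 mL
shredded cheddar: (2 cup + 6 tbsp = 2.375 cup) × 7/9 × 113 g/cup ≈ 208.7 g
whole-barley flour: (1 cup + 9 tbsp = 1.5625 cup) × 7/9 × 120 g/cup ≈ 145.8 g
sour cream: 8 oz × 7/9 × 28.35 g/oz ÷ 230 g/cup ≈ 0.8 cup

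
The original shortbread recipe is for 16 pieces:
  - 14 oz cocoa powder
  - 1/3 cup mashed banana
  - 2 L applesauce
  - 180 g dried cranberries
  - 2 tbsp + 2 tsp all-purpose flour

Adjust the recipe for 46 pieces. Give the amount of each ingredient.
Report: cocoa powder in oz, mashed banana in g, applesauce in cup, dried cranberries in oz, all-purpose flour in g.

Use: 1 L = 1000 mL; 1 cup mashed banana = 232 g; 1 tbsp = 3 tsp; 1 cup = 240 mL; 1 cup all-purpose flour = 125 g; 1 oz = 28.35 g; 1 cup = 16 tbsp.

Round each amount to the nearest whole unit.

cocoa powder: 40 oz; mashed banana: 222 g; applesauce: 24 cup; dried cranberries: 18 oz; all-purpose flour: 60 g

Scaling factor: 46/16 = 23/8 = 2.875.
cocoa powder: 14 oz × 23/8 ≈ 40 oz
mashed banana: 1/3 cup × 23/8 × 232 g/cup ≈ 222 g
applesauce: 2 L × 23/8 × 1000 mL/L ÷ 240 mL/cup ≈ 24 cup
dried cranberries: 180 g × 23/8 ÷ 28.35 g/oz ≈ 18 oz
all-purpose flour: (2 tbsp + 2 tsp = 8/3 tbsp) × 23/8 ÷ 16 tbsp/cup × 125 g/cup ≈ 60 g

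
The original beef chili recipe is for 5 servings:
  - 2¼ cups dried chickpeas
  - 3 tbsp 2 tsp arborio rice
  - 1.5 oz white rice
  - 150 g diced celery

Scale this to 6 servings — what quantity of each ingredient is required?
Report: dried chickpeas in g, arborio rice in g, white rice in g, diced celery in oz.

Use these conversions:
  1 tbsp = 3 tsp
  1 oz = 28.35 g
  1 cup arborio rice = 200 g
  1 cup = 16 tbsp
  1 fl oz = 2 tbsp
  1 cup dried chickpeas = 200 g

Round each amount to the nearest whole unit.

dried chickpeas: 540 g; arborio rice: 55 g; white rice: 51 g; diced celery: 6 oz

Scaling factor: 6/5 = 1.2.
dried chickpeas: 2.25 cup × 6/5 × 200 g/cup = 540 g
arborio rice: (3 tbsp + 2 tsp = 11/3 tbsp) × 6/5 ÷ 16 tbsp/cup × 200 g/cup = 55 g
white rice: 1.5 oz × 6/5 × 28.35 g/oz ≈ 51 g
diced celery: 150 g × 6/5 ÷ 28.35 g/oz ≈ 6 oz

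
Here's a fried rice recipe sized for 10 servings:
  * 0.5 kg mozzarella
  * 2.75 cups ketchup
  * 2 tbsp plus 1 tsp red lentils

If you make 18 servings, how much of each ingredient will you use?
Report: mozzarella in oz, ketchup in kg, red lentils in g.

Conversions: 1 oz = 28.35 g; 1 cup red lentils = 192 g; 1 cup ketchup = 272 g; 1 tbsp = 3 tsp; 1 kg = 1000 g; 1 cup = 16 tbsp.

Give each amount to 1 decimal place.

mozzarella: 31.7 oz; ketchup: 1.3 kg; red lentils: 50.4 g

Scaling factor: 18/10 = 9/5 = 1.8.
mozzarella: 0.5 kg × 9/5 × 1000 g/kg ÷ 28.35 g/oz ≈ 31.7 oz
ketchup: 2.75 cup × 9/5 × 272 g/cup ÷ 1000 g/kg ≈ 1.3 kg
red lentils: (2 tbsp + 1 tsp = 7/3 tbsp) × 9/5 ÷ 16 tbsp/cup × 192 g/cup = 50.4 g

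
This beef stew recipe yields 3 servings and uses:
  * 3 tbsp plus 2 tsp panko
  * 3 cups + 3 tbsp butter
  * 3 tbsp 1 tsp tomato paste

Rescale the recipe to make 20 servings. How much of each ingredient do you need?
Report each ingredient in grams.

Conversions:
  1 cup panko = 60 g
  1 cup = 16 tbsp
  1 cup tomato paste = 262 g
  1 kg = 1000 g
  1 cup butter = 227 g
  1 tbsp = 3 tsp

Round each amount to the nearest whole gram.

panko: 92 g; butter: 4824 g; tomato paste: 364 g

Scaling factor: 20/3.
panko: (3 tbsp + 2 tsp = 11/3 tbsp) × 20/3 ÷ 16 tbsp/cup × 60 g/cup ≈ 92 g
butter: (3 cup + 3 tbsp = 3.1875 cup) × 20/3 × 227 g/cup ≈ 4824 g
tomato paste: (3 tbsp + 1 tsp = 10/3 tbsp) × 20/3 ÷ 16 tbsp/cup × 262 g/cup ≈ 364 g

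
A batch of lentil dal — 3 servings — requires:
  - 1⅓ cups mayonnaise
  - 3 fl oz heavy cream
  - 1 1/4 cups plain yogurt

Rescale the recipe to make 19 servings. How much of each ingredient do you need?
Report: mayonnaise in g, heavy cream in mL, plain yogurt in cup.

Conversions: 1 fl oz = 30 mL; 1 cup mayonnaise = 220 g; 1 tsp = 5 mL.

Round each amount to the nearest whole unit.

mayonnaise: 1858 g; heavy cream: 570 mL; plain yogurt: 8 cup

Scaling factor: 19/3.
mayonnaise: 4/3 cup × 19/3 × 220 g/cup ≈ 1858 g
heavy cream: 3 fl oz × 19/3 × 30 mL/fl oz = 570 mL
plain yogurt: 1.25 cup × 19/3 ≈ 8 cup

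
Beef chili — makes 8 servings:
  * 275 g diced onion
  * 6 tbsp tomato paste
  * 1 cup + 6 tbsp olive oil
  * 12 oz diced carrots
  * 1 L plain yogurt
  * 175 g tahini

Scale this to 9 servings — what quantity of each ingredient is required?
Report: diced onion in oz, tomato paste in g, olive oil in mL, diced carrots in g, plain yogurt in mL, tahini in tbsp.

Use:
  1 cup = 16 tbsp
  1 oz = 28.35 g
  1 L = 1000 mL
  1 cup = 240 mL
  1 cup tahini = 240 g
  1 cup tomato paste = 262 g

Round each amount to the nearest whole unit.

diced onion: 11 oz; tomato paste: 111 g; olive oil: 371 mL; diced carrots: 383 g; plain yogurt: 1125 mL; tahini: 13 tbsp

Scaling factor: 9/8 = 1.125.
diced onion: 275 g × 9/8 ÷ 28.35 g/oz ≈ 11 oz
tomato paste: 6 tbsp × 9/8 ÷ 16 tbsp/cup × 262 g/cup ≈ 111 g
olive oil: (1 cup + 6 tbsp = 1.375 cup) × 9/8 × 240 mL/cup ≈ 371 mL
diced carrots: 12 oz × 9/8 × 28.35 g/oz ≈ 383 g
plain yogurt: 1 L × 9/8 × 1000 mL/L = 1125 mL
tahini: 175 g × 9/8 ÷ 240 g/cup × 16 tbsp/cup ≈ 13 tbsp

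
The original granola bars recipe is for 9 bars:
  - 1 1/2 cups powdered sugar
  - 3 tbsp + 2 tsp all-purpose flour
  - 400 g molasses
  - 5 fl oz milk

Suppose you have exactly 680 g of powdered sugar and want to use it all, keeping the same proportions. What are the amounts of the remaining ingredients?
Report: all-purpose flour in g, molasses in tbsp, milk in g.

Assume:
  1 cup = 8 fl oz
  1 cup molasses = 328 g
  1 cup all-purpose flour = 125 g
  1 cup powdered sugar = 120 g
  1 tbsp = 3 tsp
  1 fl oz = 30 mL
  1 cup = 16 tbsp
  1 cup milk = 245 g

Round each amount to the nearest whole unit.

The original recipe has 180 g of powdered sugar, so the scaling factor is 680 ÷ 180 = 34/9.
all-purpose flour: (3 tbsp + 2 tsp = 11/3 tbsp) × 34/9 ÷ 16 tbsp/cup × 125 g/cup ≈ 108 g
molasses: 400 g × 34/9 ÷ 328 g/cup × 16 tbsp/cup ≈ 74 tbsp
milk: 5 fl oz × 34/9 ÷ 8 fl oz/cup × 245 g/cup ≈ 578 g

all-purpose flour: 108 g; molasses: 74 tbsp; milk: 578 g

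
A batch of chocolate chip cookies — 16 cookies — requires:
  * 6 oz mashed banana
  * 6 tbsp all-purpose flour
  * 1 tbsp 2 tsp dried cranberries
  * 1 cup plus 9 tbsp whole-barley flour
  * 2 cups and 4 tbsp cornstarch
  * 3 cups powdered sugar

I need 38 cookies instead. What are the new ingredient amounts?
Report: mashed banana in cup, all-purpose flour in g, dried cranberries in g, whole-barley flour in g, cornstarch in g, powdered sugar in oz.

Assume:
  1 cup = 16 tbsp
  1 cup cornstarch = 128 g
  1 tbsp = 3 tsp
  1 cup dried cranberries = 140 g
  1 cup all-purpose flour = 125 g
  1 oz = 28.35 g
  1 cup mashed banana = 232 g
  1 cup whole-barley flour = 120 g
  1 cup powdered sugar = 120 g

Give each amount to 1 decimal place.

Scaling factor: 38/16 = 19/8 = 2.375.
mashed banana: 6 oz × 19/8 × 28.35 g/oz ÷ 232 g/cup ≈ 1.7 cup
all-purpose flour: 6 tbsp × 19/8 ÷ 16 tbsp/cup × 125 g/cup ≈ 111.3 g
dried cranberries: (1 tbsp + 2 tsp = 5/3 tbsp) × 19/8 ÷ 16 tbsp/cup × 140 g/cup ≈ 34.6 g
whole-barley flour: (1 cup + 9 tbsp = 1.5625 cup) × 19/8 × 120 g/cup ≈ 445.3 g
cornstarch: (2 cup + 4 tbsp = 2.25 cup) × 19/8 × 128 g/cup = 684.0 g
powdered sugar: 3 cup × 19/8 × 120 g/cup ÷ 28.35 g/oz ≈ 30.2 oz

mashed banana: 1.7 cup; all-purpose flour: 111.3 g; dried cranberries: 34.6 g; whole-barley flour: 445.3 g; cornstarch: 684.0 g; powdered sugar: 30.2 oz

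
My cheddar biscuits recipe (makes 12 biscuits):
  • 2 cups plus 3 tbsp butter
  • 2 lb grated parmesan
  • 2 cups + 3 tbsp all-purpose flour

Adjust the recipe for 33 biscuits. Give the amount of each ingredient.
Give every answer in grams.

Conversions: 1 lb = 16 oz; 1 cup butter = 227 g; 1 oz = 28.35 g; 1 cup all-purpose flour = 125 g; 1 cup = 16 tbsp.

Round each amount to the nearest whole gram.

Scaling factor: 33/12 = 11/4 = 2.75.
butter: (2 cup + 3 tbsp = 2.1875 cup) × 11/4 × 227 g/cup ≈ 1366 g
grated parmesan: 2 lb × 11/4 × 16 oz/lb × 28.35 g/oz ≈ 2495 g
all-purpose flour: (2 cup + 3 tbsp = 2.1875 cup) × 11/4 × 125 g/cup ≈ 752 g

butter: 1366 g; grated parmesan: 2495 g; all-purpose flour: 752 g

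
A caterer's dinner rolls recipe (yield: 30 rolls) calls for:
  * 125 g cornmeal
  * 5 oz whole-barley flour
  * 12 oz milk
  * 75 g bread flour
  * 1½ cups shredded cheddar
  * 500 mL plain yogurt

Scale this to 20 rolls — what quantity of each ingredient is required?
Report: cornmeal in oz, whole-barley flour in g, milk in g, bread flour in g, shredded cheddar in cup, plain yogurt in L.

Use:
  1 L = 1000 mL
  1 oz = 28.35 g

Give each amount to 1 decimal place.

cornmeal: 2.9 oz; whole-barley flour: 94.5 g; milk: 226.8 g; bread flour: 50.0 g; shredded cheddar: 1.0 cup; plain yogurt: 0.3 L

Scaling factor: 20/30 = 2/3.
cornmeal: 125 g × 2/3 ÷ 28.35 g/oz ≈ 2.9 oz
whole-barley flour: 5 oz × 2/3 × 28.35 g/oz = 94.5 g
milk: 12 oz × 2/3 × 28.35 g/oz = 226.8 g
bread flour: 75 g × 2/3 = 50.0 g
shredded cheddar: 1.5 cup × 2/3 = 1.0 cup
plain yogurt: 500 mL × 2/3 ÷ 1000 mL/L ≈ 0.3 L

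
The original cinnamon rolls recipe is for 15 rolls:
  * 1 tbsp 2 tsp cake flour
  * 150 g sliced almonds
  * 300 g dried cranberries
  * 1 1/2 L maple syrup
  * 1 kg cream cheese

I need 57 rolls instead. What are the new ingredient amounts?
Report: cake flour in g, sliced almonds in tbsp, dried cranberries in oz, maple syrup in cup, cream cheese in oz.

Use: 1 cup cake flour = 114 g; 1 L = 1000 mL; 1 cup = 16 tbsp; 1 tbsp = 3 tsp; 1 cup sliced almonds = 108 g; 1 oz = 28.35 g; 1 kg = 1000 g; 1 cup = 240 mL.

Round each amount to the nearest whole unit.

Scaling factor: 57/15 = 19/5 = 3.8.
cake flour: (1 tbsp + 2 tsp = 5/3 tbsp) × 19/5 ÷ 16 tbsp/cup × 114 g/cup ≈ 45 g
sliced almonds: 150 g × 19/5 ÷ 108 g/cup × 16 tbsp/cup ≈ 84 tbsp
dried cranberries: 300 g × 19/5 ÷ 28.35 g/oz ≈ 40 oz
maple syrup: 1.5 L × 19/5 × 1000 mL/L ÷ 240 mL/cup ≈ 24 cup
cream cheese: 1 kg × 19/5 × 1000 g/kg ÷ 28.35 g/oz ≈ 134 oz

cake flour: 45 g; sliced almonds: 84 tbsp; dried cranberries: 40 oz; maple syrup: 24 cup; cream cheese: 134 oz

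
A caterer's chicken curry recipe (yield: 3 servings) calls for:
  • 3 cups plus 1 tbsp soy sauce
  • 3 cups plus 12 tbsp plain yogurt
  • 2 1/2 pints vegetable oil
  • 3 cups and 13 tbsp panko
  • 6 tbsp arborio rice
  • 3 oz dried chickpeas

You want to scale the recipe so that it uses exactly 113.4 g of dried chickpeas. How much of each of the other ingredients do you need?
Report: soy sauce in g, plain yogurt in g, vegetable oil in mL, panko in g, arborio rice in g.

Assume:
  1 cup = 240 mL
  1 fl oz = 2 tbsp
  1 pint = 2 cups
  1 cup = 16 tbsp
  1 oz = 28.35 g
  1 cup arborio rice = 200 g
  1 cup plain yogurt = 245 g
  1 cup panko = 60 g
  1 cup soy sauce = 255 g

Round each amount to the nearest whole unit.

soy sauce: 1041 g; plain yogurt: 1225 g; vegetable oil: 1600 mL; panko: 305 g; arborio rice: 100 g

The original recipe has 85.05 g of dried chickpeas, so the scaling factor is 113.4 ÷ 85.05 = 4/3.
soy sauce: (3 cup + 1 tbsp = 3.0625 cup) × 4/3 × 255 g/cup ≈ 1041 g
plain yogurt: (3 cup + 12 tbsp = 3.75 cup) × 4/3 × 245 g/cup = 1225 g
vegetable oil: 2.5 pint × 4/3 × 2 cup/pint × 240 mL/cup = 1600 mL
panko: (3 cup + 13 tbsp = 3.8125 cup) × 4/3 × 60 g/cup = 305 g
arborio rice: 6 tbsp × 4/3 ÷ 16 tbsp/cup × 200 g/cup = 100 g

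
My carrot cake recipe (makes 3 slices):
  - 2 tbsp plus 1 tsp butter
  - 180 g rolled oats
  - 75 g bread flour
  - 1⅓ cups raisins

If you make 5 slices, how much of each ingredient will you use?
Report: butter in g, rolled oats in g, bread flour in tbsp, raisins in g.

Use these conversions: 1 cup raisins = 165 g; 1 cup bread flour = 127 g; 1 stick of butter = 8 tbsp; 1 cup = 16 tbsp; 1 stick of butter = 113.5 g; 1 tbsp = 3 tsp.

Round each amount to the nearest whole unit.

butter: 55 g; rolled oats: 300 g; bread flour: 16 tbsp; raisins: 367 g

Scaling factor: 5/3.
butter: (2 tbsp + 1 tsp = 7/3 tbsp) × 5/3 ÷ 8 tbsp/stick × 113.5 g/stick ≈ 55 g
rolled oats: 180 g × 5/3 = 300 g
bread flour: 75 g × 5/3 ÷ 127 g/cup × 16 tbsp/cup ≈ 16 tbsp
raisins: 4/3 cup × 5/3 × 165 g/cup ≈ 367 g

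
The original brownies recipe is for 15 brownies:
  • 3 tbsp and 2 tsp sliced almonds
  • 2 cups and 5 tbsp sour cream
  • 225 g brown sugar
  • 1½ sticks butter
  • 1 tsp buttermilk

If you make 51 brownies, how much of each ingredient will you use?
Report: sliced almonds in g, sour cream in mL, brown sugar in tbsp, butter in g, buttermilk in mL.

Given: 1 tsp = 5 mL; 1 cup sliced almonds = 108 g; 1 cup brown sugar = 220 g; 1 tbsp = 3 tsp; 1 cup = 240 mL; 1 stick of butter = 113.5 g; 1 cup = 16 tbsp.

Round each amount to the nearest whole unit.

sliced almonds: 84 g; sour cream: 1887 mL; brown sugar: 56 tbsp; butter: 579 g; buttermilk: 17 mL

Scaling factor: 51/15 = 17/5 = 3.4.
sliced almonds: (3 tbsp + 2 tsp = 11/3 tbsp) × 17/5 ÷ 16 tbsp/cup × 108 g/cup ≈ 84 g
sour cream: (2 cup + 5 tbsp = 2.3125 cup) × 17/5 × 240 mL/cup = 1887 mL
brown sugar: 225 g × 17/5 ÷ 220 g/cup × 16 tbsp/cup ≈ 56 tbsp
butter: 1.5 stick × 17/5 × 113.5 g/stick ≈ 579 g
buttermilk: 1 tsp × 17/5 × 5 mL/tsp = 17 mL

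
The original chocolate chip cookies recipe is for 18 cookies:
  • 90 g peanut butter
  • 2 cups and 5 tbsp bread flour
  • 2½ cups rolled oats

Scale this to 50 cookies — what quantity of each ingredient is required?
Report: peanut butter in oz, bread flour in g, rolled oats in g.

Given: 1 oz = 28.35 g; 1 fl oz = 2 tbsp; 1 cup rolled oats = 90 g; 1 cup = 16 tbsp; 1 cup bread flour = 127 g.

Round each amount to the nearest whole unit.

Scaling factor: 50/18 = 25/9.
peanut butter: 90 g × 25/9 ÷ 28.35 g/oz ≈ 9 oz
bread flour: (2 cup + 5 tbsp = 2.3125 cup) × 25/9 × 127 g/cup ≈ 816 g
rolled oats: 2.5 cup × 25/9 × 90 g/cup = 625 g

peanut butter: 9 oz; bread flour: 816 g; rolled oats: 625 g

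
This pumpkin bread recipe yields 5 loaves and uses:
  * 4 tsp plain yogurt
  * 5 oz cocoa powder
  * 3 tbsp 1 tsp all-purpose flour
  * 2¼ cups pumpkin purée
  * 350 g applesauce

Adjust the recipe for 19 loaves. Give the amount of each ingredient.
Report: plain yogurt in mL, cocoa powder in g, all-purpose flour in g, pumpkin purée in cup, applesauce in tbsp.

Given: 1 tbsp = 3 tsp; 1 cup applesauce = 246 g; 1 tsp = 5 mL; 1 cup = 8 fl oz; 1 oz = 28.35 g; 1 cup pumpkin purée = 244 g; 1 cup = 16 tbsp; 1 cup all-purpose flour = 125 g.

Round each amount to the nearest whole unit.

plain yogurt: 76 mL; cocoa powder: 539 g; all-purpose flour: 99 g; pumpkin purée: 9 cup; applesauce: 87 tbsp

Scaling factor: 19/5 = 3.8.
plain yogurt: 4 tsp × 19/5 × 5 mL/tsp = 76 mL
cocoa powder: 5 oz × 19/5 × 28.35 g/oz ≈ 539 g
all-purpose flour: (3 tbsp + 1 tsp = 10/3 tbsp) × 19/5 ÷ 16 tbsp/cup × 125 g/cup ≈ 99 g
pumpkin purée: 2.25 cup × 19/5 ≈ 9 cup
applesauce: 350 g × 19/5 ÷ 246 g/cup × 16 tbsp/cup ≈ 87 tbsp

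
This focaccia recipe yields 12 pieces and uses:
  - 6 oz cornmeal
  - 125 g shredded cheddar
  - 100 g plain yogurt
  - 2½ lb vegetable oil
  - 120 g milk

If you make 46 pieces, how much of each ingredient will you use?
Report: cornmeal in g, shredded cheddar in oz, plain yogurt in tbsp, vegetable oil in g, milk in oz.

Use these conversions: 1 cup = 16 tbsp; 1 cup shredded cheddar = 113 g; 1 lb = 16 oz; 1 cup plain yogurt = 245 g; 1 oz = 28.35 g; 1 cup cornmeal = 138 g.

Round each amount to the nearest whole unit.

Scaling factor: 46/12 = 23/6.
cornmeal: 6 oz × 23/6 × 28.35 g/oz ≈ 652 g
shredded cheddar: 125 g × 23/6 ÷ 28.35 g/oz ≈ 17 oz
plain yogurt: 100 g × 23/6 ÷ 245 g/cup × 16 tbsp/cup ≈ 25 tbsp
vegetable oil: 2.5 lb × 23/6 × 16 oz/lb × 28.35 g/oz = 4347 g
milk: 120 g × 23/6 ÷ 28.35 g/oz ≈ 16 oz

cornmeal: 652 g; shredded cheddar: 17 oz; plain yogurt: 25 tbsp; vegetable oil: 4347 g; milk: 16 oz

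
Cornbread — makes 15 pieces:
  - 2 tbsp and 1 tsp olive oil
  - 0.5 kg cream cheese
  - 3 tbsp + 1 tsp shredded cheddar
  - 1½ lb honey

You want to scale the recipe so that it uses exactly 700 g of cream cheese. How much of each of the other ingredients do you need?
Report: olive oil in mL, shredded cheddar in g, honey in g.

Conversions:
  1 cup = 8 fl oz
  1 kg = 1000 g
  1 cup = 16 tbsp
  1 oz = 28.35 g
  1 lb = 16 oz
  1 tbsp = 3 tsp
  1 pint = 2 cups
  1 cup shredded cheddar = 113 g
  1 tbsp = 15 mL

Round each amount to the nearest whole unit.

olive oil: 49 mL; shredded cheddar: 33 g; honey: 953 g

The original recipe has 500 g of cream cheese, so the scaling factor is 700 ÷ 500 = 7/5 = 1.4.
olive oil: (2 tbsp + 1 tsp = 7/3 tbsp) × 7/5 × 15 mL/tbsp = 49 mL
shredded cheddar: (3 tbsp + 1 tsp = 10/3 tbsp) × 7/5 ÷ 16 tbsp/cup × 113 g/cup ≈ 33 g
honey: 1.5 lb × 7/5 × 16 oz/lb × 28.35 g/oz ≈ 953 g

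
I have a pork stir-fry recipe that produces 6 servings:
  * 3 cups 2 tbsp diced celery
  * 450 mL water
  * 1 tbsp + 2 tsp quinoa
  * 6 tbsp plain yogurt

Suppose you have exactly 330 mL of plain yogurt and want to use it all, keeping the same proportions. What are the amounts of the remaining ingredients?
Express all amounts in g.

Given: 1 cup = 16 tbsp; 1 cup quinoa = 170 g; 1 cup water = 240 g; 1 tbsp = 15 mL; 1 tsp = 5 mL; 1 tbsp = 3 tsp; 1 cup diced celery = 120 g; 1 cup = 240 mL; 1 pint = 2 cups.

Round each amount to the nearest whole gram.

diced celery: 1375 g; water: 1650 g; quinoa: 65 g

The original recipe has 90 mL of plain yogurt, so the scaling factor is 330 ÷ 90 = 11/3.
diced celery: (3 cup + 2 tbsp = 3.125 cup) × 11/3 × 120 g/cup = 1375 g
water: 450 mL × 11/3 ÷ 240 mL/cup × 240 g/cup = 1650 g
quinoa: (1 tbsp + 2 tsp = 5/3 tbsp) × 11/3 ÷ 16 tbsp/cup × 170 g/cup ≈ 65 g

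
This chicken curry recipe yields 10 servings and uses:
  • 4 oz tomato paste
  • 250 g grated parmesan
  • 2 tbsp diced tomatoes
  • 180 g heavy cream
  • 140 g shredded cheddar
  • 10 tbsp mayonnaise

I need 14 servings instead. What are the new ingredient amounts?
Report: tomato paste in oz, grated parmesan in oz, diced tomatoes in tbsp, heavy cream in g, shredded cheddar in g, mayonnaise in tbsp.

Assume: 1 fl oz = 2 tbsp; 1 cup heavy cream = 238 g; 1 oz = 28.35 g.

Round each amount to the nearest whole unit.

Scaling factor: 14/10 = 7/5 = 1.4.
tomato paste: 4 oz × 7/5 ≈ 6 oz
grated parmesan: 250 g × 7/5 ÷ 28.35 g/oz ≈ 12 oz
diced tomatoes: 2 tbsp × 7/5 ≈ 3 tbsp
heavy cream: 180 g × 7/5 = 252 g
shredded cheddar: 140 g × 7/5 = 196 g
mayonnaise: 10 tbsp × 7/5 = 14 tbsp

tomato paste: 6 oz; grated parmesan: 12 oz; diced tomatoes: 3 tbsp; heavy cream: 252 g; shredded cheddar: 196 g; mayonnaise: 14 tbsp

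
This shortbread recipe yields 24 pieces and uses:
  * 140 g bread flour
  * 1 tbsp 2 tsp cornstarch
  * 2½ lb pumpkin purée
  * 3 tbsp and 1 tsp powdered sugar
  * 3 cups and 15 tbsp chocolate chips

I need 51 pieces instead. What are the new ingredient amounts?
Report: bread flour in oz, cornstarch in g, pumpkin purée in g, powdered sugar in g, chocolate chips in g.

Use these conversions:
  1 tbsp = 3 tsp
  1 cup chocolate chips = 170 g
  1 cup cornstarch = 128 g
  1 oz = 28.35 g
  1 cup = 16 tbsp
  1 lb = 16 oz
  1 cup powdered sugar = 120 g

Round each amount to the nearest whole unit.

bread flour: 10 oz; cornstarch: 28 g; pumpkin purée: 2410 g; powdered sugar: 53 g; chocolate chips: 1422 g

Scaling factor: 51/24 = 17/8 = 2.125.
bread flour: 140 g × 17/8 ÷ 28.35 g/oz ≈ 10 oz
cornstarch: (1 tbsp + 2 tsp = 5/3 tbsp) × 17/8 ÷ 16 tbsp/cup × 128 g/cup ≈ 28 g
pumpkin purée: 2.5 lb × 17/8 × 16 oz/lb × 28.35 g/oz ≈ 2410 g
powdered sugar: (3 tbsp + 1 tsp = 10/3 tbsp) × 17/8 ÷ 16 tbsp/cup × 120 g/cup ≈ 53 g
chocolate chips: (3 cup + 15 tbsp = 3.9375 cup) × 17/8 × 170 g/cup ≈ 1422 g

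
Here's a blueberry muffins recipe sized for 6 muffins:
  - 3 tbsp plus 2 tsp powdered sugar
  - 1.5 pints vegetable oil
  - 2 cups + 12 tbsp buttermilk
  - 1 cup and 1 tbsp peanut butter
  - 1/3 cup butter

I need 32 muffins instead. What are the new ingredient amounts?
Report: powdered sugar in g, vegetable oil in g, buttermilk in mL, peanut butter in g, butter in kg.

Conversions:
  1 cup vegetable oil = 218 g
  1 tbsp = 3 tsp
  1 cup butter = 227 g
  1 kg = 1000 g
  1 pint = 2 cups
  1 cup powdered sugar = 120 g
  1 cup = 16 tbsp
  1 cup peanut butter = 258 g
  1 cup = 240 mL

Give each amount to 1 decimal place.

powdered sugar: 146.7 g; vegetable oil: 3488.0 g; buttermilk: 3520.0 mL; peanut butter: 1462.0 g; butter: 0.4 kg

Scaling factor: 32/6 = 16/3.
powdered sugar: (3 tbsp + 2 tsp = 11/3 tbsp) × 16/3 ÷ 16 tbsp/cup × 120 g/cup ≈ 146.7 g
vegetable oil: 1.5 pint × 16/3 × 2 cup/pint × 218 g/cup = 3488.0 g
buttermilk: (2 cup + 12 tbsp = 2.75 cup) × 16/3 × 240 mL/cup = 3520.0 mL
peanut butter: (1 cup + 1 tbsp = 1.0625 cup) × 16/3 × 258 g/cup = 1462.0 g
butter: 1/3 cup × 16/3 × 227 g/cup ÷ 1000 g/kg ≈ 0.4 kg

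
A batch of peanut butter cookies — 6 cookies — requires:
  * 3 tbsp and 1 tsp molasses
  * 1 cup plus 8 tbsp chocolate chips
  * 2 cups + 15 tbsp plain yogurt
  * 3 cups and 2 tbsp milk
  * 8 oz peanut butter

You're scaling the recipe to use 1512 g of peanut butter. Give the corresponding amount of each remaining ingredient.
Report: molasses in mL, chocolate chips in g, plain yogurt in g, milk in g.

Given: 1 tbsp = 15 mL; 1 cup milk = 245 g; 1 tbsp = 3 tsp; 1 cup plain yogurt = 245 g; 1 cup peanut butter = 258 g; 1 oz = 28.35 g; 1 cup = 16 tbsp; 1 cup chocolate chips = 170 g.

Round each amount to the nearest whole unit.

molasses: 333 mL; chocolate chips: 1700 g; plain yogurt: 4798 g; milk: 5104 g

The original recipe has 226.8 g of peanut butter, so the scaling factor is 1512 ÷ 226.8 = 20/3.
molasses: (3 tbsp + 1 tsp = 10/3 tbsp) × 20/3 × 15 mL/tbsp ≈ 333 mL
chocolate chips: (1 cup + 8 tbsp = 1.5 cup) × 20/3 × 170 g/cup = 1700 g
plain yogurt: (2 cup + 15 tbsp = 2.9375 cup) × 20/3 × 245 g/cup ≈ 4798 g
milk: (3 cup + 2 tbsp = 3.125 cup) × 20/3 × 245 g/cup ≈ 5104 g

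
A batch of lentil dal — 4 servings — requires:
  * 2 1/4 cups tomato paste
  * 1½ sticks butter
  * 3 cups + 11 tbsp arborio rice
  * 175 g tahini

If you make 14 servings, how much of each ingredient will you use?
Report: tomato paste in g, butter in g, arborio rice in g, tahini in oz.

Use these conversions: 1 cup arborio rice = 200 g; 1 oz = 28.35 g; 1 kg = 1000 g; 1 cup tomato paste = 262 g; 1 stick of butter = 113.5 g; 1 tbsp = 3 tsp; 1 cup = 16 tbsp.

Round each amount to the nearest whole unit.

Scaling factor: 14/4 = 7/2 = 3.5.
tomato paste: 2.25 cup × 7/2 × 262 g/cup ≈ 2063 g
butter: 1.5 stick × 7/2 × 113.5 g/stick ≈ 596 g
arborio rice: (3 cup + 11 tbsp = 3.6875 cup) × 7/2 × 200 g/cup ≈ 2581 g
tahini: 175 g × 7/2 ÷ 28.35 g/oz ≈ 22 oz

tomato paste: 2063 g; butter: 596 g; arborio rice: 2581 g; tahini: 22 oz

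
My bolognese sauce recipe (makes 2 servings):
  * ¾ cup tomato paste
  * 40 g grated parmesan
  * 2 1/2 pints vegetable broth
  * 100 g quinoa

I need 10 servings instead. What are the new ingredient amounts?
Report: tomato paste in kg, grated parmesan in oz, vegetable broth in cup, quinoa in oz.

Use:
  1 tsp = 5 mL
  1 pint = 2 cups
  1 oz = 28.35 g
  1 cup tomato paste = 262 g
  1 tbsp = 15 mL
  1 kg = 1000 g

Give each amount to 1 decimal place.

tomato paste: 1.0 kg; grated parmesan: 7.1 oz; vegetable broth: 25.0 cup; quinoa: 17.6 oz

Scaling factor: 10/2 = 5.
tomato paste: 0.75 cup × 5 × 262 g/cup ÷ 1000 g/kg ≈ 1.0 kg
grated parmesan: 40 g × 5 ÷ 28.35 g/oz ≈ 7.1 oz
vegetable broth: 2.5 pint × 5 × 2 cup/pint = 25.0 cup
quinoa: 100 g × 5 ÷ 28.35 g/oz ≈ 17.6 oz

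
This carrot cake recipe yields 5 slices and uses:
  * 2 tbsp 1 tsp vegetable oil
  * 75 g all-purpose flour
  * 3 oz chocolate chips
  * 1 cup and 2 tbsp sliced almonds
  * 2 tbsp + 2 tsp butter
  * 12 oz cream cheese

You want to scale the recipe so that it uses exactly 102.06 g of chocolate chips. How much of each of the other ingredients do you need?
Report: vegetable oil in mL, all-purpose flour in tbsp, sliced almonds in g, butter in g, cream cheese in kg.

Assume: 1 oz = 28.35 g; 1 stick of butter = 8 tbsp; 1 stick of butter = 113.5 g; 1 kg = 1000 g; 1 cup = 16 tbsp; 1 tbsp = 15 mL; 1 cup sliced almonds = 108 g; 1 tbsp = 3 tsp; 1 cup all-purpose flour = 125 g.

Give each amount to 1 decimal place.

vegetable oil: 42.0 mL; all-purpose flour: 11.5 tbsp; sliced almonds: 145.8 g; butter: 45.4 g; cream cheese: 0.4 kg

The original recipe has 85.05 g of chocolate chips, so the scaling factor is 102.06 ÷ 85.05 = 6/5 = 1.2.
vegetable oil: (2 tbsp + 1 tsp = 7/3 tbsp) × 6/5 × 15 mL/tbsp = 42.0 mL
all-purpose flour: 75 g × 6/5 ÷ 125 g/cup × 16 tbsp/cup ≈ 11.5 tbsp
sliced almonds: (1 cup + 2 tbsp = 1.125 cup) × 6/5 × 108 g/cup = 145.8 g
butter: (2 tbsp + 2 tsp = 8/3 tbsp) × 6/5 ÷ 8 tbsp/stick × 113.5 g/stick = 45.4 g
cream cheese: 12 oz × 6/5 × 28.35 g/oz ÷ 1000 g/kg ≈ 0.4 kg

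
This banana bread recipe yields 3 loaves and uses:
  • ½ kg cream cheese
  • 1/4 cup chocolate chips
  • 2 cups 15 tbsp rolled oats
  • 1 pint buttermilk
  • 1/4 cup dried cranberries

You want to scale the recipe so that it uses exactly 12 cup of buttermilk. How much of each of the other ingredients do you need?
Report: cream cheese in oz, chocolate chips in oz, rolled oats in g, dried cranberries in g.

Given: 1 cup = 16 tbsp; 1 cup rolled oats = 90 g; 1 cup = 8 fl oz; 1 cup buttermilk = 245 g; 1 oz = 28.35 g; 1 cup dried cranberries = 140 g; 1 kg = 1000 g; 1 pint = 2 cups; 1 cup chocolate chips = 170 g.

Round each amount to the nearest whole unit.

The original recipe has 2 cup of buttermilk, so the scaling factor is 12 ÷ 2 = 6.
cream cheese: 0.5 kg × 6 × 1000 g/kg ÷ 28.35 g/oz ≈ 106 oz
chocolate chips: 0.25 cup × 6 × 170 g/cup ÷ 28.35 g/oz ≈ 9 oz
rolled oats: (2 cup + 15 tbsp = 2.9375 cup) × 6 × 90 g/cup ≈ 1586 g
dried cranberries: 0.25 cup × 6 × 140 g/cup = 210 g

cream cheese: 106 oz; chocolate chips: 9 oz; rolled oats: 1586 g; dried cranberries: 210 g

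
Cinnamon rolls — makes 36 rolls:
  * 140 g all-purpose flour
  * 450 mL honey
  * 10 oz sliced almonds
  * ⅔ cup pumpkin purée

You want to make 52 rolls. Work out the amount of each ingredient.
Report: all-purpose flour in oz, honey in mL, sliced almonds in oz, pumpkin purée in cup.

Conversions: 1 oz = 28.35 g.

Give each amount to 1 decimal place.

Scaling factor: 52/36 = 13/9.
all-purpose flour: 140 g × 13/9 ÷ 28.35 g/oz ≈ 7.1 oz
honey: 450 mL × 13/9 = 650.0 mL
sliced almonds: 10 oz × 13/9 ≈ 14.4 oz
pumpkin purée: 2/3 cup × 13/9 ≈ 1.0 cup

all-purpose flour: 7.1 oz; honey: 650.0 mL; sliced almonds: 14.4 oz; pumpkin purée: 1.0 cup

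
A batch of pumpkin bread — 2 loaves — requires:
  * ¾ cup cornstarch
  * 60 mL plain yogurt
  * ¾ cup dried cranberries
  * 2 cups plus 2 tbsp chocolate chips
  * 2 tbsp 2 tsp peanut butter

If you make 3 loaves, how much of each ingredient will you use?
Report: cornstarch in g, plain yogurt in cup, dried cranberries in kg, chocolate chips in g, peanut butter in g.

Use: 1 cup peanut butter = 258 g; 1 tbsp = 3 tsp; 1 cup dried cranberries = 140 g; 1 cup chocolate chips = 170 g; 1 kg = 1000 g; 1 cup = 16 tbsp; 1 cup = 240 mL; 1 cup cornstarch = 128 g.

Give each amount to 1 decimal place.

Scaling factor: 3/2 = 1.5.
cornstarch: 0.75 cup × 3/2 × 128 g/cup = 144.0 g
plain yogurt: 60 mL × 3/2 ÷ 240 mL/cup ≈ 0.4 cup
dried cranberries: 0.75 cup × 3/2 × 140 g/cup ÷ 1000 g/kg ≈ 0.2 kg
chocolate chips: (2 cup + 2 tbsp = 2.125 cup) × 3/2 × 170 g/cup ≈ 541.9 g
peanut butter: (2 tbsp + 2 tsp = 8/3 tbsp) × 3/2 ÷ 16 tbsp/cup × 258 g/cup = 64.5 g

cornstarch: 144.0 g; plain yogurt: 0.4 cup; dried cranberries: 0.2 kg; chocolate chips: 541.9 g; peanut butter: 64.5 g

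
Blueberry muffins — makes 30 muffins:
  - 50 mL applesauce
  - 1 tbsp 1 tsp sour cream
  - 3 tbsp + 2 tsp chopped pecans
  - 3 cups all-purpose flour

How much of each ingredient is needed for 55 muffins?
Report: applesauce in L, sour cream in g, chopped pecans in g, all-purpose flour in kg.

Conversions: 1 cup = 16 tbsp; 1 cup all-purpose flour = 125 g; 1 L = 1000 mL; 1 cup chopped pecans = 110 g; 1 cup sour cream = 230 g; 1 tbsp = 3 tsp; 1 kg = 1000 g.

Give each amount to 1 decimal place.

Scaling factor: 55/30 = 11/6.
applesauce: 50 mL × 11/6 ÷ 1000 mL/L ≈ 0.1 L
sour cream: (1 tbsp + 1 tsp = 4/3 tbsp) × 11/6 ÷ 16 tbsp/cup × 230 g/cup ≈ 35.1 g
chopped pecans: (3 tbsp + 2 tsp = 11/3 tbsp) × 11/6 ÷ 16 tbsp/cup × 110 g/cup ≈ 46.2 g
all-purpose flour: 3 cup × 11/6 × 125 g/cup ÷ 1000 g/kg ≈ 0.7 kg

applesauce: 0.1 L; sour cream: 35.1 g; chopped pecans: 46.2 g; all-purpose flour: 0.7 kg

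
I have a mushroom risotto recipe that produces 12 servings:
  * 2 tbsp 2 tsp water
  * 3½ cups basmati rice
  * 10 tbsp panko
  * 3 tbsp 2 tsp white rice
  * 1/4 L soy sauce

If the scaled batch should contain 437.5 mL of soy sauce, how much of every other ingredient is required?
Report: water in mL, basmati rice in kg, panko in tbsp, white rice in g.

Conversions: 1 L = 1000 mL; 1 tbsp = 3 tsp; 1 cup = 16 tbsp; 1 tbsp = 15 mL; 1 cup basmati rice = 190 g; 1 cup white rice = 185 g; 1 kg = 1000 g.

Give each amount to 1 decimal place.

The original recipe has 250 mL of soy sauce, so the scaling factor is 437.5 ÷ 250 = 7/4 = 1.75.
water: (2 tbsp + 2 tsp = 8/3 tbsp) × 7/4 × 15 mL/tbsp = 70.0 mL
basmati rice: 3.5 cup × 7/4 × 190 g/cup ÷ 1000 g/kg ≈ 1.2 kg
panko: 10 tbsp × 7/4 = 17.5 tbsp
white rice: (3 tbsp + 2 tsp = 11/3 tbsp) × 7/4 ÷ 16 tbsp/cup × 185 g/cup ≈ 74.2 g

water: 70.0 mL; basmati rice: 1.2 kg; panko: 17.5 tbsp; white rice: 74.2 g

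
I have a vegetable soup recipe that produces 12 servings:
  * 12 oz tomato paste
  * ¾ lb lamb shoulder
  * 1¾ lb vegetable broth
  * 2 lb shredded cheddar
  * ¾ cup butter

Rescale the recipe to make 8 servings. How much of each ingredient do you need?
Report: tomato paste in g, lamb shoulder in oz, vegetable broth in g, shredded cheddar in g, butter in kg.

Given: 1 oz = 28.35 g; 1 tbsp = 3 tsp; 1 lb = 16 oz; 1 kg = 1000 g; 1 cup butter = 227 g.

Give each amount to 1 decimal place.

tomato paste: 226.8 g; lamb shoulder: 8.0 oz; vegetable broth: 529.2 g; shredded cheddar: 604.8 g; butter: 0.1 kg

Scaling factor: 8/12 = 2/3.
tomato paste: 12 oz × 2/3 × 28.35 g/oz = 226.8 g
lamb shoulder: 0.75 lb × 2/3 × 16 oz/lb = 8.0 oz
vegetable broth: 1.75 lb × 2/3 × 16 oz/lb × 28.35 g/oz = 529.2 g
shredded cheddar: 2 lb × 2/3 × 16 oz/lb × 28.35 g/oz = 604.8 g
butter: 0.75 cup × 2/3 × 227 g/cup ÷ 1000 g/kg ≈ 0.1 kg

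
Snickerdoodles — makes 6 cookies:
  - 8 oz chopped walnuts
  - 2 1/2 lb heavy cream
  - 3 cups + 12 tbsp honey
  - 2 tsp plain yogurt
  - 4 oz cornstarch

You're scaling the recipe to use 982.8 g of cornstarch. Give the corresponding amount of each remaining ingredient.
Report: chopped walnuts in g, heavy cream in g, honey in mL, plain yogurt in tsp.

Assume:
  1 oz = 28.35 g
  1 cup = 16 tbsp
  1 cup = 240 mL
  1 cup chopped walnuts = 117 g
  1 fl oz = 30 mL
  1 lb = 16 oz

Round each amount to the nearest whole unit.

chopped walnuts: 1966 g; heavy cream: 9828 g; honey: 7800 mL; plain yogurt: 17 tsp

The original recipe has 113.4 g of cornstarch, so the scaling factor is 982.8 ÷ 113.4 = 26/3.
chopped walnuts: 8 oz × 26/3 × 28.35 g/oz ≈ 1966 g
heavy cream: 2.5 lb × 26/3 × 16 oz/lb × 28.35 g/oz = 9828 g
honey: (3 cup + 12 tbsp = 3.75 cup) × 26/3 × 240 mL/cup = 7800 mL
plain yogurt: 2 tsp × 26/3 ≈ 17 tsp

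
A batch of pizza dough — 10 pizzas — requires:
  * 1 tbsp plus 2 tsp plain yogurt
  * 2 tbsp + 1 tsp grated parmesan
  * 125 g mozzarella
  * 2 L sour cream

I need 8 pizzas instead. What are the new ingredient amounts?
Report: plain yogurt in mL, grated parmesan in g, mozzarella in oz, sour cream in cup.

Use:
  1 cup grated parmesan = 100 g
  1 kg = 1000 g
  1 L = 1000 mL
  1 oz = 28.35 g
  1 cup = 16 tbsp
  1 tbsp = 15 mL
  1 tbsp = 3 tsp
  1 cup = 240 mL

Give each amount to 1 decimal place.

plain yogurt: 20.0 mL; grated parmesan: 11.7 g; mozzarella: 3.5 oz; sour cream: 6.7 cup

Scaling factor: 8/10 = 4/5 = 0.8.
plain yogurt: (1 tbsp + 2 tsp = 5/3 tbsp) × 4/5 × 15 mL/tbsp = 20.0 mL
grated parmesan: (2 tbsp + 1 tsp = 7/3 tbsp) × 4/5 ÷ 16 tbsp/cup × 100 g/cup ≈ 11.7 g
mozzarella: 125 g × 4/5 ÷ 28.35 g/oz ≈ 3.5 oz
sour cream: 2 L × 4/5 × 1000 mL/L ÷ 240 mL/cup ≈ 6.7 cup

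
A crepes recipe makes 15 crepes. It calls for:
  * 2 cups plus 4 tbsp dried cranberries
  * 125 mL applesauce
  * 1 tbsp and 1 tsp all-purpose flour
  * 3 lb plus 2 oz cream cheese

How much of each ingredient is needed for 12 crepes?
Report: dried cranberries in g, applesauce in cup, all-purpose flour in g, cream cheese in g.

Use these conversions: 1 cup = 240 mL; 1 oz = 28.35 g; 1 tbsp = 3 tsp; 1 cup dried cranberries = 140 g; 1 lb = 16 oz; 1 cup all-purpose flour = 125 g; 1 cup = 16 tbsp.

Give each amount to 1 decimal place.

dried cranberries: 252.0 g; applesauce: 0.4 cup; all-purpose flour: 8.3 g; cream cheese: 1134.0 g

Scaling factor: 12/15 = 4/5 = 0.8.
dried cranberries: (2 cup + 4 tbsp = 2.25 cup) × 4/5 × 140 g/cup = 252.0 g
applesauce: 125 mL × 4/5 ÷ 240 mL/cup ≈ 0.4 cup
all-purpose flour: (1 tbsp + 1 tsp = 4/3 tbsp) × 4/5 ÷ 16 tbsp/cup × 125 g/cup ≈ 8.3 g
cream cheese: (3 lb + 2 oz = 3.125 lb) × 4/5 × 16 oz/lb × 28.35 g/oz = 1134.0 g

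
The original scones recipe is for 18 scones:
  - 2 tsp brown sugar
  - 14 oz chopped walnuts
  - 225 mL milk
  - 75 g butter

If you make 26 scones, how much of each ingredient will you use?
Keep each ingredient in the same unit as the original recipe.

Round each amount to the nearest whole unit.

Scaling factor: 26/18 = 13/9.
brown sugar: 2 tsp × 13/9 ≈ 3 tsp
chopped walnuts: 14 oz × 13/9 ≈ 20 oz
milk: 225 mL × 13/9 = 325 mL
butter: 75 g × 13/9 ≈ 108 g

brown sugar: 3 tsp; chopped walnuts: 20 oz; milk: 325 mL; butter: 108 g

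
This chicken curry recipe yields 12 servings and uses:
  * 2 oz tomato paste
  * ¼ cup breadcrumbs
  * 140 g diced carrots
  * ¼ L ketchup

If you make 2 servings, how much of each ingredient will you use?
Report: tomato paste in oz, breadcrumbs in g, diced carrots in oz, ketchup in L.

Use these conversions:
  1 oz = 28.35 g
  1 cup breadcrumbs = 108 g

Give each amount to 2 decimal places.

Scaling factor: 2/12 = 1/6.
tomato paste: 2 oz × 1/6 ≈ 0.33 oz
breadcrumbs: 0.25 cup × 1/6 × 108 g/cup = 4.50 g
diced carrots: 140 g × 1/6 ÷ 28.35 g/oz ≈ 0.82 oz
ketchup: 0.25 L × 1/6 ≈ 0.04 L

tomato paste: 0.33 oz; breadcrumbs: 4.50 g; diced carrots: 0.82 oz; ketchup: 0.04 L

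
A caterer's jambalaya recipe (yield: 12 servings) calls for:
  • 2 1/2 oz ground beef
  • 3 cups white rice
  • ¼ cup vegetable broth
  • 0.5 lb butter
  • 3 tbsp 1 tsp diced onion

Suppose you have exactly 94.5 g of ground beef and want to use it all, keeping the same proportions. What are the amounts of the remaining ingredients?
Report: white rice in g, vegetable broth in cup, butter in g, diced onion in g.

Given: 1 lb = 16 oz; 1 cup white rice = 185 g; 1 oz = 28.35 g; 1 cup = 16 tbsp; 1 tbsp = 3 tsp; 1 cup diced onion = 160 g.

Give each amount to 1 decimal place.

white rice: 740.0 g; vegetable broth: 0.3 cup; butter: 302.4 g; diced onion: 44.4 g

The original recipe has 70.875 g of ground beef, so the scaling factor is 94.5 ÷ 70.875 = 4/3.
white rice: 3 cup × 4/3 × 185 g/cup = 740.0 g
vegetable broth: 0.25 cup × 4/3 ≈ 0.3 cup
butter: 0.5 lb × 4/3 × 16 oz/lb × 28.35 g/oz = 302.4 g
diced onion: (3 tbsp + 1 tsp = 10/3 tbsp) × 4/3 ÷ 16 tbsp/cup × 160 g/cup ≈ 44.4 g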